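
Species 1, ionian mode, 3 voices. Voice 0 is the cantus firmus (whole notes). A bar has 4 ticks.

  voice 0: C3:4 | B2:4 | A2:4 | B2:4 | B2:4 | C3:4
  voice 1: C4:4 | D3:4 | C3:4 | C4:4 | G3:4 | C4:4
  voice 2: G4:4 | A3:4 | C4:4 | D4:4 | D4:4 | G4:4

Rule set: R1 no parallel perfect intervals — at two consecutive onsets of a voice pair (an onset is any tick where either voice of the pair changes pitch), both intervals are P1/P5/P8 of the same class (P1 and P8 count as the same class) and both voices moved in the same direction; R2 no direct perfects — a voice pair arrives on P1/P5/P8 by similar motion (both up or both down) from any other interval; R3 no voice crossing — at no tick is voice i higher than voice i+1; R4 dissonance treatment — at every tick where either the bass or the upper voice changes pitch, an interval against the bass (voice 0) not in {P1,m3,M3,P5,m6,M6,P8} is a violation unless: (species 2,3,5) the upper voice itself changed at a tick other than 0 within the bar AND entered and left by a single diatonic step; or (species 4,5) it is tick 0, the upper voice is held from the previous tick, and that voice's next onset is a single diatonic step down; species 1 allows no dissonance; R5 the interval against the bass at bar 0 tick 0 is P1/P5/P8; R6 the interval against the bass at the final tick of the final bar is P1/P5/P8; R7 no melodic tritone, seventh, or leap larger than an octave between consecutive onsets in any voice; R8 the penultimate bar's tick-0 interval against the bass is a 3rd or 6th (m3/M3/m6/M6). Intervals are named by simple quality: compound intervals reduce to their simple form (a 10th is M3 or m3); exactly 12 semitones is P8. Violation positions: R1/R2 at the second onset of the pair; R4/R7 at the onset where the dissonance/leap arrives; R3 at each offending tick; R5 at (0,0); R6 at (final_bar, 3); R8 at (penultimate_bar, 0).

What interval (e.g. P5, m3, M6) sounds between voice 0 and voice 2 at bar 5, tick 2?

P5

voice 0=C3 voice 2=G4 -> P5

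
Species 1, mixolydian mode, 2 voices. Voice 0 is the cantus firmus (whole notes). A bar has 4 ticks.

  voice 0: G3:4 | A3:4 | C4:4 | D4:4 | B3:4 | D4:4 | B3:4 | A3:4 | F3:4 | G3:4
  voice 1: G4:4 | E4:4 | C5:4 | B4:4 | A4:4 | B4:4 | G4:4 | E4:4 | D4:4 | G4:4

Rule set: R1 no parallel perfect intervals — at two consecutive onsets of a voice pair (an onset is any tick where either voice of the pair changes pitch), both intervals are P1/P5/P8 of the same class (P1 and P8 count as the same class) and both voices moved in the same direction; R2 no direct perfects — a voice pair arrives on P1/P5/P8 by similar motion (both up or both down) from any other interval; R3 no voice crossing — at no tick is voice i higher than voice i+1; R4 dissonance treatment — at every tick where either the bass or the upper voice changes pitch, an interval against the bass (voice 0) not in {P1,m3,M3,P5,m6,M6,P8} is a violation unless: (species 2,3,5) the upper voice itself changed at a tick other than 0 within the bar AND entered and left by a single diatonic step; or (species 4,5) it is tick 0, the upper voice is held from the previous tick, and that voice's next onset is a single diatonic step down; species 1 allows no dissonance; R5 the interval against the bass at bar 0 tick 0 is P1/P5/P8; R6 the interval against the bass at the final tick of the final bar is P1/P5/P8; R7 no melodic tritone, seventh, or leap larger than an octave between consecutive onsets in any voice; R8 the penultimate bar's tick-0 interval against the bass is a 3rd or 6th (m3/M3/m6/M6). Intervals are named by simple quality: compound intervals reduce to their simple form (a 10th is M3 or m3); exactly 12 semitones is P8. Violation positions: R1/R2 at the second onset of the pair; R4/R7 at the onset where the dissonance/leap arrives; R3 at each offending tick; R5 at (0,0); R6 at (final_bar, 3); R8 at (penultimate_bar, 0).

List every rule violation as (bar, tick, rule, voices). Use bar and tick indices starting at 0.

bar 0: v0=G3 v1=G4 downbeat P8
bar 1: v0=A3 v1=E4 downbeat P5
bar 2: v0=C4 v1=C5 downbeat P8
bar 3: v0=D4 v1=B4 downbeat M6
bar 4: v0=B3 v1=A4 downbeat m7
bar 5: v0=D4 v1=B4 downbeat M6
bar 6: v0=B3 v1=G4 downbeat m6
bar 7: v0=A3 v1=E4 downbeat P5
bar 8: v0=F3 v1=D4 downbeat M6
bar 9: v0=G3 v1=G4 downbeat P8
  -> R2 @ bar 2 tick 0 v(0, 1): A3/E4 P5 -> C4/C5 P8 similar
  -> R4 @ bar 4 tick 0 v(0, 1): B3/A4 m7 untreated
  -> R2 @ bar 7 tick 0 v(0, 1): B3/G4 m6 -> A3/E4 P5 similar
  -> R2 @ bar 9 tick 0 v(0, 1): F3/D4 M6 -> G3/G4 P8 similar

(2, 0, R2, (0, 1))
(4, 0, R4, (0, 1))
(7, 0, R2, (0, 1))
(9, 0, R2, (0, 1))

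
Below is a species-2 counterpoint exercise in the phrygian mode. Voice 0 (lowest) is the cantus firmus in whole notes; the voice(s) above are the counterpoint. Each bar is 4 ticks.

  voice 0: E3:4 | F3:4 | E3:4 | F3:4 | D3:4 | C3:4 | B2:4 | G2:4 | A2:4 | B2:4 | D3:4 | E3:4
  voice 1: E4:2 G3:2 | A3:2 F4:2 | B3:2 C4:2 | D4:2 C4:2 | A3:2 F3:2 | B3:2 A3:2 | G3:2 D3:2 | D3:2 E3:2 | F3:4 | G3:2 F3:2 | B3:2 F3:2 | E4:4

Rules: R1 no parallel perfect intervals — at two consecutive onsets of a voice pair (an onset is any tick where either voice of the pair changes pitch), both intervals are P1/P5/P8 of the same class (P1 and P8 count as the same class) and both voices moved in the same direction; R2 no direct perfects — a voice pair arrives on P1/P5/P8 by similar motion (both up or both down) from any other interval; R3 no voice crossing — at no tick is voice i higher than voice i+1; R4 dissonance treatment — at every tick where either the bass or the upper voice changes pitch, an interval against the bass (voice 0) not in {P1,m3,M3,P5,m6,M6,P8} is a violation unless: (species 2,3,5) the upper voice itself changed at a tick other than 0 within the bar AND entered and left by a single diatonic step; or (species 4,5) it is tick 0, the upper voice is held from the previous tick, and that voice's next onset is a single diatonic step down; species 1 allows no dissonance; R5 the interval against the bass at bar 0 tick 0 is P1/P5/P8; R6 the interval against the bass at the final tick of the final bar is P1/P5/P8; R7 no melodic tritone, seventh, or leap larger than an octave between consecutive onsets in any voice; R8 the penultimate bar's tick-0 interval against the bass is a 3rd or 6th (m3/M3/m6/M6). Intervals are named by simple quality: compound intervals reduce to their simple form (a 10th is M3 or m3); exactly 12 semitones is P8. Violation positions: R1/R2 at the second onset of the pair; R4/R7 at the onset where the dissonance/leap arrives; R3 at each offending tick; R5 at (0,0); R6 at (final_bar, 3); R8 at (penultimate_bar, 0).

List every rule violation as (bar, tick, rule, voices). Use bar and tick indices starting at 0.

(2, 0, R2, (0, 1))
(2, 0, R7, (1,))
(4, 0, R1, (0, 1))
(5, 0, R4, (0, 1))
(5, 0, R7, (1,))
(9, 2, R4, (0, 1))
(10, 0, R7, (1,))
(10, 2, R7, (1,))
(11, 0, R2, (0, 1))
(11, 0, R7, (1,))

bar 0: v0=E3 v1=E4 downbeat P8
bar 1: v0=F3 v1=A3 downbeat M3
bar 2: v0=E3 v1=B3 downbeat P5
bar 3: v0=F3 v1=D4 downbeat M6
bar 4: v0=D3 v1=A3 downbeat P5
bar 5: v0=C3 v1=B3 downbeat M7
bar 6: v0=B2 v1=G3 downbeat m6
bar 7: v0=G2 v1=D3 downbeat P5
bar 8: v0=A2 v1=F3 downbeat m6
bar 9: v0=B2 v1=G3 downbeat m6
bar 10: v0=D3 v1=B3 downbeat M6
bar 11: v0=E3 v1=E4 downbeat P8
  -> R2 @ bar 2 tick 0 v(0, 1): F3/F4 P8 -> E3/B3 P5 similar
  -> R7 @ bar 2 tick 0 v(1,): F4->B3 leap 6st
  -> R1 @ bar 4 tick 0 v(0, 1): F3/C4 P5 -> D3/A3 P5 similar
  -> R4 @ bar 5 tick 0 v(0, 1): C3/B3 M7 untreated
  -> R7 @ bar 5 tick 0 v(1,): F3->B3 leap 6st
  -> R4 @ bar 9 tick 2 v(0, 1): B2/F3 TT untreated
  -> R7 @ bar 10 tick 0 v(1,): F3->B3 leap 6st
  -> R7 @ bar 10 tick 2 v(1,): B3->F3 leap 6st
  -> R2 @ bar 11 tick 0 v(0, 1): D3/F3 m3 -> E3/E4 P8 similar
  -> R7 @ bar 11 tick 0 v(1,): F3->E4 leap 11st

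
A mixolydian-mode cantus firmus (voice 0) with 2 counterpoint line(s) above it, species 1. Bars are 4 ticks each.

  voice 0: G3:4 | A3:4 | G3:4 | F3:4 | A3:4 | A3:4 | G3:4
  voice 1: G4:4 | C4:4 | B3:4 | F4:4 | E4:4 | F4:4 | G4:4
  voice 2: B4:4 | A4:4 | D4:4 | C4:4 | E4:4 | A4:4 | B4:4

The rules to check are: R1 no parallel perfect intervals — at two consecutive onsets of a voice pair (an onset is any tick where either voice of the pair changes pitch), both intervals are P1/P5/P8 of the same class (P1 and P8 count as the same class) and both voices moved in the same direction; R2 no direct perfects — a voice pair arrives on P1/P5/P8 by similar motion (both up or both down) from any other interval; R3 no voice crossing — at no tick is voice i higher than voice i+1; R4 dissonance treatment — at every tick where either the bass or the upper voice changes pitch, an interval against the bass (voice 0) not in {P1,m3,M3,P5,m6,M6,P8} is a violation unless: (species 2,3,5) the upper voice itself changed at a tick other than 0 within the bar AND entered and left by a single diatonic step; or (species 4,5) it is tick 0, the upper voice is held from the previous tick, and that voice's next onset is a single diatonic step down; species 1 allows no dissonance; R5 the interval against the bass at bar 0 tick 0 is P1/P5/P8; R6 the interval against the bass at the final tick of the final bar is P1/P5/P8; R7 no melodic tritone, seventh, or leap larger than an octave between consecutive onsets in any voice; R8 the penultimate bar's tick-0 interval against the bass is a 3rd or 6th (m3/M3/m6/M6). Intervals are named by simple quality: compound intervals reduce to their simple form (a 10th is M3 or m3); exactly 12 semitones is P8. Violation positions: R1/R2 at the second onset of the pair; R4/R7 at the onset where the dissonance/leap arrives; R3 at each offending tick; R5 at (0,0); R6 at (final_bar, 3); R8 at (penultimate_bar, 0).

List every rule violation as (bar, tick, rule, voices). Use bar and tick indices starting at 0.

bar 0: v0=G3 v1=G4 v2=B4 downbeat M3
bar 1: v0=A3 v1=C4 v2=A4 downbeat P8
bar 2: v0=G3 v1=B3 v2=D4 downbeat P5
bar 3: v0=F3 v1=F4 v2=C4 downbeat P5
bar 4: v0=A3 v1=E4 v2=E4 downbeat P5
bar 5: v0=A3 v1=F4 v2=A4 downbeat P8
bar 6: v0=G3 v1=G4 v2=B4 downbeat M3
  -> R5 @ bar 0 tick 0 v(0, 2): opens on M3
  -> R2 @ bar 2 tick 0 v(0, 2): A3/A4 P8 -> G3/D4 P5 similar
  -> R1 @ bar 3 tick 0 v(0, 2): G3/D4 P5 -> F3/C4 P5 similar
  -> R3 @ bar 3 tick 0 v(1, 2): F4 above C4
  -> R7 @ bar 3 tick 0 v(1,): B3->F4 leap 6st
  -> R3 @ bar 3 tick 1 v(1, 2): F4 above C4
  -> R3 @ bar 3 tick 2 v(1, 2): F4 above C4
  -> R3 @ bar 3 tick 3 v(1, 2): F4 above C4
  -> R1 @ bar 4 tick 0 v(0, 2): F3/C4 P5 -> A3/E4 P5 similar
  -> R8 @ bar 5 tick 0 v(0, 2): penult P8 not 3rd/6th
  -> R6 @ bar 6 tick 3 v(0, 2): closes on M3

(0, 0, R5, (0, 2))
(2, 0, R2, (0, 2))
(3, 0, R1, (0, 2))
(3, 0, R3, (1, 2))
(3, 0, R7, (1,))
(3, 1, R3, (1, 2))
(3, 2, R3, (1, 2))
(3, 3, R3, (1, 2))
(4, 0, R1, (0, 2))
(5, 0, R8, (0, 2))
(6, 3, R6, (0, 2))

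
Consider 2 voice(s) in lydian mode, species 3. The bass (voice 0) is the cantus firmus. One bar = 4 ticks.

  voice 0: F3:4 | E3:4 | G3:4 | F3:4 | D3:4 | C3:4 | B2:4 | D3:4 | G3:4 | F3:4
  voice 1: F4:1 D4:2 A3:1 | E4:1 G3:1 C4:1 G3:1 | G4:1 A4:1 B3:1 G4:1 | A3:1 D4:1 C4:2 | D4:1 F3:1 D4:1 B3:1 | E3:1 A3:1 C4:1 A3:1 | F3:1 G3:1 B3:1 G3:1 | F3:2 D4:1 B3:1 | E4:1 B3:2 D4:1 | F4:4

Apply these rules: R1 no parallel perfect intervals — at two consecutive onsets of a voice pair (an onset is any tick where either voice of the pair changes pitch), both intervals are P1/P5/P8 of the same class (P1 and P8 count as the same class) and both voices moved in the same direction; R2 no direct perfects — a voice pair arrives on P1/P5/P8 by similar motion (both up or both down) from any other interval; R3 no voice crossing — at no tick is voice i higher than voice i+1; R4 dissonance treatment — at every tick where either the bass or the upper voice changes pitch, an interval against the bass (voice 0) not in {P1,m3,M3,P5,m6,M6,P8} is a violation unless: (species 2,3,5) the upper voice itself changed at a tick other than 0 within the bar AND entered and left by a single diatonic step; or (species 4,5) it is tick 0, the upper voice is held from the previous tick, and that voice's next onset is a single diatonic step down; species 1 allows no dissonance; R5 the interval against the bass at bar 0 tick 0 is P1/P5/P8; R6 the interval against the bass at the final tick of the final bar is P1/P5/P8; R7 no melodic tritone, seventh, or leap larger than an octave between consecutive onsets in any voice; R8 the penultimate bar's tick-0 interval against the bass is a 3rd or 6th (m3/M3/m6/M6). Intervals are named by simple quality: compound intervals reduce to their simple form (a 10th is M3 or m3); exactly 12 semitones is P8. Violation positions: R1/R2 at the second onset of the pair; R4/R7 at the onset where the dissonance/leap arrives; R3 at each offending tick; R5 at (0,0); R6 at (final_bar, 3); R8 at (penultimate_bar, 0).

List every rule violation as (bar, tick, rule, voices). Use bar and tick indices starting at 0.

(2, 0, R2, (0, 1))
(2, 1, R4, (0, 1))
(2, 2, R7, (1,))
(3, 0, R7, (1,))
(6, 0, R4, (0, 1))

bar 0: v0=F3 v1=F4 downbeat P8
bar 1: v0=E3 v1=E4 downbeat P8
bar 2: v0=G3 v1=G4 downbeat P8
bar 3: v0=F3 v1=A3 downbeat M3
bar 4: v0=D3 v1=D4 downbeat P8
bar 5: v0=C3 v1=E3 downbeat M3
bar 6: v0=B2 v1=F3 downbeat TT
bar 7: v0=D3 v1=F3 downbeat m3
bar 8: v0=G3 v1=E4 downbeat M6
bar 9: v0=F3 v1=F4 downbeat P8
  -> R2 @ bar 2 tick 0 v(0, 1): E3/G3 m3 -> G3/G4 P8 similar
  -> R4 @ bar 2 tick 1 v(0, 1): G3/A4 M2 untreated
  -> R7 @ bar 2 tick 2 v(1,): A4->B3 leap 10st
  -> R7 @ bar 3 tick 0 v(1,): G4->A3 leap 10st
  -> R4 @ bar 6 tick 0 v(0, 1): B2/F3 TT untreated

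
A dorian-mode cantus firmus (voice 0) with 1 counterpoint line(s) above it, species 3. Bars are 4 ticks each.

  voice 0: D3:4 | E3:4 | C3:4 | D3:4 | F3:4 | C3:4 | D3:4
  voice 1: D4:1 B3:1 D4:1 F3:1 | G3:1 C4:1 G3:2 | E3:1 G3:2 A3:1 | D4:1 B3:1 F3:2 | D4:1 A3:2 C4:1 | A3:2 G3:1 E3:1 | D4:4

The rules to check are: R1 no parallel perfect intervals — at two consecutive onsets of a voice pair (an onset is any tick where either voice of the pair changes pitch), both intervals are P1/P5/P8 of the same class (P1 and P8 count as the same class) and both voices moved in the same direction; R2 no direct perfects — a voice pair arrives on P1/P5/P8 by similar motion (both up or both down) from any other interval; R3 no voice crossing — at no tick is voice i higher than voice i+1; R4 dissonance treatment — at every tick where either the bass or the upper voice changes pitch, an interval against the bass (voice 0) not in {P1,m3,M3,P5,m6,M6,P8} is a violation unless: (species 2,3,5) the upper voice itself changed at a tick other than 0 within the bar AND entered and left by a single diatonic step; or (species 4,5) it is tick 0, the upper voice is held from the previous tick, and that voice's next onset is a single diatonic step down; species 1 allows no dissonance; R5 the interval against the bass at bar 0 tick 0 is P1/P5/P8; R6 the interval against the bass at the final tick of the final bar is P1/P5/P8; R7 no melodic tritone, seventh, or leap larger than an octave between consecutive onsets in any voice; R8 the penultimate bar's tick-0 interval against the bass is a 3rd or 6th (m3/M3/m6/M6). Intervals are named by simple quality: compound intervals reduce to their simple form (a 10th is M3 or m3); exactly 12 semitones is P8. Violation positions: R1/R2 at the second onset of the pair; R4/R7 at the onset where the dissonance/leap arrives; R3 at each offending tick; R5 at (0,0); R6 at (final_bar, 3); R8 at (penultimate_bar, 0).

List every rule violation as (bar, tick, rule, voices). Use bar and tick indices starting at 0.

(3, 0, R2, (0, 1))
(3, 2, R7, (1,))
(6, 0, R2, (0, 1))
(6, 0, R7, (1,))

bar 0: v0=D3 v1=D4 downbeat P8
bar 1: v0=E3 v1=G3 downbeat m3
bar 2: v0=C3 v1=E3 downbeat M3
bar 3: v0=D3 v1=D4 downbeat P8
bar 4: v0=F3 v1=D4 downbeat M6
bar 5: v0=C3 v1=A3 downbeat M6
bar 6: v0=D3 v1=D4 downbeat P8
  -> R2 @ bar 3 tick 0 v(0, 1): C3/A3 M6 -> D3/D4 P8 similar
  -> R7 @ bar 3 tick 2 v(1,): B3->F3 leap 6st
  -> R2 @ bar 6 tick 0 v(0, 1): C3/E3 M3 -> D3/D4 P8 similar
  -> R7 @ bar 6 tick 0 v(1,): E3->D4 leap 10st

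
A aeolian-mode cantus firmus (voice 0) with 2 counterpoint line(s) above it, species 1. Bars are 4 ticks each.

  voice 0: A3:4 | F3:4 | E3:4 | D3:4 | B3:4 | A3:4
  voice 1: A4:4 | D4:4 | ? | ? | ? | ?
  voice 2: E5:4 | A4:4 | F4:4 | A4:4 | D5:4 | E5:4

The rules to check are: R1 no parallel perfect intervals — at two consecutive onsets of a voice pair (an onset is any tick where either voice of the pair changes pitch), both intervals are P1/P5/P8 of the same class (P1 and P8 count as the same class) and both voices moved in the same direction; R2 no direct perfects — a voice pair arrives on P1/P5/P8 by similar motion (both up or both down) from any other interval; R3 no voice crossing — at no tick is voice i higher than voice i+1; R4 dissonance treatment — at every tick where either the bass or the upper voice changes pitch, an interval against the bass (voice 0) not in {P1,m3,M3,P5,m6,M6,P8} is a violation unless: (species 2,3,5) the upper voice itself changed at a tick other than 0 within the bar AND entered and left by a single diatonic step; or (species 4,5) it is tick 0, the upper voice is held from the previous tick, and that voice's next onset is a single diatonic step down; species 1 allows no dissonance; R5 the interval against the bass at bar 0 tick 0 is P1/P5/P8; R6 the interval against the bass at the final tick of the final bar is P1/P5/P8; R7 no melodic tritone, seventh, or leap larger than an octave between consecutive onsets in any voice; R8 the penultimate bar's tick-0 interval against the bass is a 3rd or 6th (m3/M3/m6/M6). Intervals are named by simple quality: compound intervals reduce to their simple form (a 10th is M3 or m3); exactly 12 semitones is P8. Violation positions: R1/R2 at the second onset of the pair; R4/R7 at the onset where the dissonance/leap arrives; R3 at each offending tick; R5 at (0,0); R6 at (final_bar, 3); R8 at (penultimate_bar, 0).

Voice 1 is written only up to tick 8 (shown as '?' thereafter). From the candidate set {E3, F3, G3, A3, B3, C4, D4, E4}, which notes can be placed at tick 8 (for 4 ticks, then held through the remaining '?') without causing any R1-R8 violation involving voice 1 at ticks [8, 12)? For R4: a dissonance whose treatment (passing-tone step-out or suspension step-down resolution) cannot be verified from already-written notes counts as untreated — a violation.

E3: violates R2,R7
F3: violates R2,R4
G3: legal
A3: violates R4
B3: violates R2
C4: legal
D4: violates R4
E4: legal

{C4, E4, G3}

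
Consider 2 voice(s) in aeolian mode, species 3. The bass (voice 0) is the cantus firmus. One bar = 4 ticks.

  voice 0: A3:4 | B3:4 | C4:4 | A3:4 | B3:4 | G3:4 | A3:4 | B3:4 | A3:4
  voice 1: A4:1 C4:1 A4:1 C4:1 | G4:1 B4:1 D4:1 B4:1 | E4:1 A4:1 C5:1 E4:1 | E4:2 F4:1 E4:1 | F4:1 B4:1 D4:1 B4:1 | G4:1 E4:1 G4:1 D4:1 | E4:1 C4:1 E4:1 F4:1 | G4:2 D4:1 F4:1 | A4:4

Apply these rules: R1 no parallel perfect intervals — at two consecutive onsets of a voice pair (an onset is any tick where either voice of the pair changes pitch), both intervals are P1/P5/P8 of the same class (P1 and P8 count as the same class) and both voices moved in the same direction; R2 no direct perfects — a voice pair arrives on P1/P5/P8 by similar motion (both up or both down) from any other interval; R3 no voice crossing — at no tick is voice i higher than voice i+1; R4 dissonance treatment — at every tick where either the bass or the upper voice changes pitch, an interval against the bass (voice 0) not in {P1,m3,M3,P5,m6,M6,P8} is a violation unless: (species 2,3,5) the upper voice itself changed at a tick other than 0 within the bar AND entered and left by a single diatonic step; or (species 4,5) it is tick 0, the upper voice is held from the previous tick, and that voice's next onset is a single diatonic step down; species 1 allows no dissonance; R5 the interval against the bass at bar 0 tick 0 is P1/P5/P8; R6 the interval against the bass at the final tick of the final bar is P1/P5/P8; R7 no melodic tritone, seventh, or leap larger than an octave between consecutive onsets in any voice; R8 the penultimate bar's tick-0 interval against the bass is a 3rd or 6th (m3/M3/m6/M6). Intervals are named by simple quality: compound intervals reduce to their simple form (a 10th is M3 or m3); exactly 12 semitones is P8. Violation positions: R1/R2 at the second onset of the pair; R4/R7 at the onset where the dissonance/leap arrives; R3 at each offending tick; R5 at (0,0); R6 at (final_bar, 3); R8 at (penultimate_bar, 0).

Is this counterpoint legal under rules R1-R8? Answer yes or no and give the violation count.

No (5 violations)

bar 0: v0=A3 v1=A4 (P8)
bar 1: v0=B3 v1=G4 (m6)
bar 2: v0=C4 v1=E4 (M3)
bar 3: v0=A3 v1=E4 (P5)
bar 4: v0=B3 v1=F4 (TT)
bar 5: v0=G3 v1=G4 (P8)
bar 6: v0=A3 v1=E4 (P5)
bar 7: v0=B3 v1=G4 (m6)
bar 8: v0=A3 v1=A4 (P8)
  R4 @ bar4.0: B3/F4 TT untreated
  R7 @ bar4.1: F4->B4 leap 6st
  R1 @ bar5.0: B3/B4 P8 -> G3/G4 P8 similar
  R1 @ bar6.0: G3/D4 P5 -> A3/E4 P5 similar
  R4 @ bar7.3: B3/F4 TT untreated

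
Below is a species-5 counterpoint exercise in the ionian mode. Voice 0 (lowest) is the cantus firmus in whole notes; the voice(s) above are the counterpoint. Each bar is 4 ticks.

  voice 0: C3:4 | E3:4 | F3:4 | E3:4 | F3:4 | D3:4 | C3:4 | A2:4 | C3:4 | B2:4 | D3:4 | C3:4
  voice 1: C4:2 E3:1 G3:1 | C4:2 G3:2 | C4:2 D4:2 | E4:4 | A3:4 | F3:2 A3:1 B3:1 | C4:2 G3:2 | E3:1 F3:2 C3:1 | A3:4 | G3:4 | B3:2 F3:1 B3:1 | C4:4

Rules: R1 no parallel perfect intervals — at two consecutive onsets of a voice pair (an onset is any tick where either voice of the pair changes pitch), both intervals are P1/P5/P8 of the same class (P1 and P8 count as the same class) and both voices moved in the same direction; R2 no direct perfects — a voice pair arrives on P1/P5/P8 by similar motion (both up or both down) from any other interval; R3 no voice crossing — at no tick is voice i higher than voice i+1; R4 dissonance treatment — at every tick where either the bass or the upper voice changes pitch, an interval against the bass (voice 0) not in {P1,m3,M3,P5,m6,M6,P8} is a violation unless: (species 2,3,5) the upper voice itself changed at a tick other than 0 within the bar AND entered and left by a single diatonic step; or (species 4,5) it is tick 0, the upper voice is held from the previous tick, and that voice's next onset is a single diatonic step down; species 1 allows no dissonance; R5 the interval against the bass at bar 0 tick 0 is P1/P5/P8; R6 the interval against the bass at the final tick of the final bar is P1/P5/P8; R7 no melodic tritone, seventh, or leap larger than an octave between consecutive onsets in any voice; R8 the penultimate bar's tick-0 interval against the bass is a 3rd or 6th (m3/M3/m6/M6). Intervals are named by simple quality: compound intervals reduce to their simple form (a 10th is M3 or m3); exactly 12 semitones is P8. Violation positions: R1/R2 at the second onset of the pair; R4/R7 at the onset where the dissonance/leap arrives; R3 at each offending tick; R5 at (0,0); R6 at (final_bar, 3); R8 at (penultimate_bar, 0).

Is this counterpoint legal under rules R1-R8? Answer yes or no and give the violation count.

No (4 violations)

bar 0: v0=C3 v1=C4 (P8)
bar 1: v0=E3 v1=C4 (m6)
bar 2: v0=F3 v1=C4 (P5)
bar 3: v0=E3 v1=E4 (P8)
bar 4: v0=F3 v1=A3 (M3)
bar 5: v0=D3 v1=F3 (m3)
bar 6: v0=C3 v1=C4 (P8)
bar 7: v0=A2 v1=E3 (P5)
bar 8: v0=C3 v1=A3 (M6)
bar 9: v0=B2 v1=G3 (m6)
bar 10: v0=D3 v1=B3 (M6)
bar 11: v0=C3 v1=C4 (P8)
  R2 @ bar2.0: E3/G3 m3 -> F3/C4 P5 similar
  R1 @ bar7.0: C3/G3 P5 -> A2/E3 P5 similar
  R7 @ bar10.2: B3->F3 leap 6st
  R7 @ bar10.3: F3->B3 leap 6st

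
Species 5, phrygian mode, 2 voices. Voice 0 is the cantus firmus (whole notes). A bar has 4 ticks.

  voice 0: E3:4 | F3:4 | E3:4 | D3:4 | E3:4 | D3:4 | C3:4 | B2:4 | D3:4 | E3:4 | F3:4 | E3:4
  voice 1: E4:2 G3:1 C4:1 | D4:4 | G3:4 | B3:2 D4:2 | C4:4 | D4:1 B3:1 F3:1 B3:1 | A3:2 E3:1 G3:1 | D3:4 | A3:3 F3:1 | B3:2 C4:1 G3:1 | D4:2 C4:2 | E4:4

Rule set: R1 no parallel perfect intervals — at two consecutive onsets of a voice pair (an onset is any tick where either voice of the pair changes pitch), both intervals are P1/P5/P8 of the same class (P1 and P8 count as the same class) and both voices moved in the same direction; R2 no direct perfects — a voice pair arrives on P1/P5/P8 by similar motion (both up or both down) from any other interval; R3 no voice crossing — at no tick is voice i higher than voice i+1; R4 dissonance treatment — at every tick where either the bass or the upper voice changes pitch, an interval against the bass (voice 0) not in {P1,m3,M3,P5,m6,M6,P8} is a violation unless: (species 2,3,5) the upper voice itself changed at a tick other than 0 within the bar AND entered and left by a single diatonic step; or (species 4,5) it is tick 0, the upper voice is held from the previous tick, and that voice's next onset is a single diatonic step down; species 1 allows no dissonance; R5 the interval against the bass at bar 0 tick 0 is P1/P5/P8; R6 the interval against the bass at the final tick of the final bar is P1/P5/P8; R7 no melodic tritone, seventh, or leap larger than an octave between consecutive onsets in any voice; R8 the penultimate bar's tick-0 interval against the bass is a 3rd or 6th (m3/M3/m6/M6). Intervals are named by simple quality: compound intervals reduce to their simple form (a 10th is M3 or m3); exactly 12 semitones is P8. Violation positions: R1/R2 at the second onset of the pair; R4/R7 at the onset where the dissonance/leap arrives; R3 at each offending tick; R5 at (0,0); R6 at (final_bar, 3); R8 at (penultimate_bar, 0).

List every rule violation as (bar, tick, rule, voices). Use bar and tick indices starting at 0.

bar 0: v0=E3 v1=E4 downbeat P8
bar 1: v0=F3 v1=D4 downbeat M6
bar 2: v0=E3 v1=G3 downbeat m3
bar 3: v0=D3 v1=B3 downbeat M6
bar 4: v0=E3 v1=C4 downbeat m6
bar 5: v0=D3 v1=D4 downbeat P8
bar 6: v0=C3 v1=A3 downbeat M6
bar 7: v0=B2 v1=D3 downbeat m3
bar 8: v0=D3 v1=A3 downbeat P5
bar 9: v0=E3 v1=B3 downbeat P5
bar 10: v0=F3 v1=D4 downbeat M6
bar 11: v0=E3 v1=E4 downbeat P8
  -> R7 @ bar 5 tick 2 v(1,): B3->F3 leap 6st
  -> R7 @ bar 5 tick 3 v(1,): F3->B3 leap 6st
  -> R2 @ bar 8 tick 0 v(0, 1): B2/D3 m3 -> D3/A3 P5 similar
  -> R2 @ bar 9 tick 0 v(0, 1): D3/F3 m3 -> E3/B3 P5 similar
  -> R7 @ bar 9 tick 0 v(1,): F3->B3 leap 6st

(5, 2, R7, (1,))
(5, 3, R7, (1,))
(8, 0, R2, (0, 1))
(9, 0, R2, (0, 1))
(9, 0, R7, (1,))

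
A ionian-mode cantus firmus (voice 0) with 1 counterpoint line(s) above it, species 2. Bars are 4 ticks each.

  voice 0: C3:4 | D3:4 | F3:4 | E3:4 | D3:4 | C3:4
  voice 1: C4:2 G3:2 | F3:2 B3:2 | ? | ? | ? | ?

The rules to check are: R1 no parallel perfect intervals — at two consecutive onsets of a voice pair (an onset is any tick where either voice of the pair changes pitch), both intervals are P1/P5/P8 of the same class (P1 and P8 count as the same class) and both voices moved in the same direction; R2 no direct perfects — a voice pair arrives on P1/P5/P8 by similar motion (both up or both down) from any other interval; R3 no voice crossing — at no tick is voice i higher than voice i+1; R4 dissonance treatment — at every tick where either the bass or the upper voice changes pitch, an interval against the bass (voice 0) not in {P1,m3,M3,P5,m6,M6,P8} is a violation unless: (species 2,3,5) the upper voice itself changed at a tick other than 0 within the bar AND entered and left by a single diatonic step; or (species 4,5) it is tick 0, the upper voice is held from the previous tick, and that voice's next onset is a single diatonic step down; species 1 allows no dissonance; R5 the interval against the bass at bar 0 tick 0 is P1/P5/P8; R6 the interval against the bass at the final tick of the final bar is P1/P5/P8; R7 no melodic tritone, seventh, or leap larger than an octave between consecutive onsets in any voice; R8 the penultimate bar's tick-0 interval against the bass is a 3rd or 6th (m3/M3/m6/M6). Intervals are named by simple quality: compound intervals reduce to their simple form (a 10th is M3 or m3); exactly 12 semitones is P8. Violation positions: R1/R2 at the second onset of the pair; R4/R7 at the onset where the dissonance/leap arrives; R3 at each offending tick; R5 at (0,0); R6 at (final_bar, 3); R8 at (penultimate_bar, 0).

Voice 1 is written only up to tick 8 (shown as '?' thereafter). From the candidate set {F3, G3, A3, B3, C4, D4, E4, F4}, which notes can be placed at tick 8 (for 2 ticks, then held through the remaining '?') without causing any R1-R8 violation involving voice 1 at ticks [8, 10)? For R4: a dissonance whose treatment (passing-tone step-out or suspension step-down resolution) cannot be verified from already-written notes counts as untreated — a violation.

F3: violates R7
G3: violates R4
A3: legal
B3: violates R4
C4: violates R2
D4: legal
E4: violates R4
F4: violates R2,R7

{A3, D4}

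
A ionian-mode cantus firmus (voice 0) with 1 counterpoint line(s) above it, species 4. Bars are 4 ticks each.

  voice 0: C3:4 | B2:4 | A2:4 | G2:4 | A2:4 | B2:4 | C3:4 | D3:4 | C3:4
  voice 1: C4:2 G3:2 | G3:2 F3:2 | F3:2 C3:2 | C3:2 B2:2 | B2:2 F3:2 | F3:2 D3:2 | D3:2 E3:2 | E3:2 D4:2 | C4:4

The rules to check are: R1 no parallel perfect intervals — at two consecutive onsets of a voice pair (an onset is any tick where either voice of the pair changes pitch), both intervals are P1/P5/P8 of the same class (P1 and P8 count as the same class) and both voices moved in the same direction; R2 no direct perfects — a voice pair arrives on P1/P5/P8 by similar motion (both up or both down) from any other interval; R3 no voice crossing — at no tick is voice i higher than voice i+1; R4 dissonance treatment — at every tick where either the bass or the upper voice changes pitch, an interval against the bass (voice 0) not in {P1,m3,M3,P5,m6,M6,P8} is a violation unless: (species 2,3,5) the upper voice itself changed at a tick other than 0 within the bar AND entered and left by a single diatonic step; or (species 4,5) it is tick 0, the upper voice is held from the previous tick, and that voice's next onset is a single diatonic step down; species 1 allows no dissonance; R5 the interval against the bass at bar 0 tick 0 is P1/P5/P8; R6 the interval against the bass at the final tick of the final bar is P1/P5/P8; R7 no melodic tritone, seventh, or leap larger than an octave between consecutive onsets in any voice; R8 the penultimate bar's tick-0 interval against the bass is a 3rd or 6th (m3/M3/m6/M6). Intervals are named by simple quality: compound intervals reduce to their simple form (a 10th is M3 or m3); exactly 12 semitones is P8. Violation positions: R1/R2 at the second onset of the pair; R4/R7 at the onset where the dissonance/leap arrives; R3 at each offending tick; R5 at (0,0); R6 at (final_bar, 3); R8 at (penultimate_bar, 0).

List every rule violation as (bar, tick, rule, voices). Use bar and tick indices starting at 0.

(1, 2, R4, (0, 1))
(4, 0, R4, (0, 1))
(4, 2, R7, (1,))
(5, 0, R4, (0, 1))
(6, 0, R4, (0, 1))
(7, 0, R4, (0, 1))
(7, 0, R8, (0, 1))
(7, 2, R7, (1,))
(8, 0, R1, (0, 1))

bar 0: v0=C3 v1=C4 downbeat P8
bar 1: v0=B2 v1=G3 downbeat m6
bar 2: v0=A2 v1=F3 downbeat m6
bar 3: v0=G2 v1=C3 downbeat P4
bar 4: v0=A2 v1=B2 downbeat M2
bar 5: v0=B2 v1=F3 downbeat TT
bar 6: v0=C3 v1=D3 downbeat M2
bar 7: v0=D3 v1=E3 downbeat M2
bar 8: v0=C3 v1=C4 downbeat P8
  -> R4 @ bar 1 tick 2 v(0, 1): B2/F3 TT untreated
  -> R4 @ bar 4 tick 0 v(0, 1): A2/B2 M2 untreated
  -> R7 @ bar 4 tick 2 v(1,): B2->F3 leap 6st
  -> R4 @ bar 5 tick 0 v(0, 1): B2/F3 TT untreated
  -> R4 @ bar 6 tick 0 v(0, 1): C3/D3 M2 untreated
  -> R4 @ bar 7 tick 0 v(0, 1): D3/E3 M2 untreated
  -> R8 @ bar 7 tick 0 v(0, 1): penult M2 not 3rd/6th
  -> R7 @ bar 7 tick 2 v(1,): E3->D4 leap 10st
  -> R1 @ bar 8 tick 0 v(0, 1): D3/D4 P8 -> C3/C4 P8 similar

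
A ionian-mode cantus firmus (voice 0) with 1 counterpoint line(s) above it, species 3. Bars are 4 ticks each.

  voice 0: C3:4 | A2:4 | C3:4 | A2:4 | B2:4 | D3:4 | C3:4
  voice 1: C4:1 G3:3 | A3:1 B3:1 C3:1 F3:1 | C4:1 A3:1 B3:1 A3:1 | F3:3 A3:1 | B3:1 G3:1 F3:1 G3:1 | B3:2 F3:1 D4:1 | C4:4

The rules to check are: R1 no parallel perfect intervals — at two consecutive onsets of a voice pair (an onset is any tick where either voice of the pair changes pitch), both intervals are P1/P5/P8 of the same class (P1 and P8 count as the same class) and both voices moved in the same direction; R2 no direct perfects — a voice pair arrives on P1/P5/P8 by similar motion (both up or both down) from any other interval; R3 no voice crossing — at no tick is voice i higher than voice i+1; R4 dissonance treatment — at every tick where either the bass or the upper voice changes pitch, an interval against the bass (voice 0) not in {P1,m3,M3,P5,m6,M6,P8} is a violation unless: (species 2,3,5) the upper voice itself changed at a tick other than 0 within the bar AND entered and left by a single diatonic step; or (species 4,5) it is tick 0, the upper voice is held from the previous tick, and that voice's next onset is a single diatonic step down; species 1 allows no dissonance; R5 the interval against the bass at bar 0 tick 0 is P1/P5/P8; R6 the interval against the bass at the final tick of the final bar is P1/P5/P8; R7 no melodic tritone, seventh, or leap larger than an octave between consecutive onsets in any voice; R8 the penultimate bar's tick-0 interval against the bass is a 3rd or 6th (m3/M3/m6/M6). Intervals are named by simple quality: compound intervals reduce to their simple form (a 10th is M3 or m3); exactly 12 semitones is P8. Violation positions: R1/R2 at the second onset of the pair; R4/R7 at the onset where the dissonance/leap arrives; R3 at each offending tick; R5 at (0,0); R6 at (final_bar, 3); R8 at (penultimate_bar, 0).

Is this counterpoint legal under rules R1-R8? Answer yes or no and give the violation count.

No (6 violations)

bar 0: v0=C3 v1=C4 (P8)
bar 1: v0=A2 v1=A3 (P8)
bar 2: v0=C3 v1=C4 (P8)
bar 3: v0=A2 v1=F3 (m6)
bar 4: v0=B2 v1=B3 (P8)
bar 5: v0=D3 v1=B3 (M6)
bar 6: v0=C3 v1=C4 (P8)
  R4 @ bar1.1: A2/B3 M2 untreated
  R7 @ bar1.2: B3->C3 leap 11st
  R2 @ bar2.0: A2/F3 m6 -> C3/C4 P8 similar
  R1 @ bar4.0: A2/A3 P8 -> B2/B3 P8 similar
  R7 @ bar5.2: B3->F3 leap 6st
  R1 @ bar6.0: D3/D4 P8 -> C3/C4 P8 similar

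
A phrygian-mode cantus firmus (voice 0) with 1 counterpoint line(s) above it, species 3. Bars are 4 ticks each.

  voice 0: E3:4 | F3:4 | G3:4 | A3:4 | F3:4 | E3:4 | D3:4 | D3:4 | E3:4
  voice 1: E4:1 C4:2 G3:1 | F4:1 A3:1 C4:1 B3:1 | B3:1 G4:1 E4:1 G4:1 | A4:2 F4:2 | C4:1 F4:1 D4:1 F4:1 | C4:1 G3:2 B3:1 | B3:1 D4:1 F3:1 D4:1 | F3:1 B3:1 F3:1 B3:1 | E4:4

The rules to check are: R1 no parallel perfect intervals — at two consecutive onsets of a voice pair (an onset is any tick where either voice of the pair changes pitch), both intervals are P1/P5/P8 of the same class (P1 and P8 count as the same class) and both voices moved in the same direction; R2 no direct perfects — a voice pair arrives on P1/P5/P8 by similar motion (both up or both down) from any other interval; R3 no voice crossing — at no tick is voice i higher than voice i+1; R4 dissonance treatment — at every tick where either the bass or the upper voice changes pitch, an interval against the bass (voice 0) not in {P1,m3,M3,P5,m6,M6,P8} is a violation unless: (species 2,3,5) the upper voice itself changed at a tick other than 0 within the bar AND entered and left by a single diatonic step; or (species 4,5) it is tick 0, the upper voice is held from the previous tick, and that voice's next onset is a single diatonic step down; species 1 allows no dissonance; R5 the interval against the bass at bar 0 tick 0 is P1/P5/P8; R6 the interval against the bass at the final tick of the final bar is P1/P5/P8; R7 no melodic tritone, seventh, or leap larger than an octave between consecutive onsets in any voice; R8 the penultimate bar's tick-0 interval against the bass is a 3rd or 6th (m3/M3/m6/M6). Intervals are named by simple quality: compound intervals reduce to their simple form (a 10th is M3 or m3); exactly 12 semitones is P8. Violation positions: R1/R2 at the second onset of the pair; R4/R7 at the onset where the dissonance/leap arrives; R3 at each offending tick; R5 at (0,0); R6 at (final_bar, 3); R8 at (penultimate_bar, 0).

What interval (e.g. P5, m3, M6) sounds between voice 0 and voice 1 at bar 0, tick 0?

P8

voice 0=E3 voice 1=E4 -> P8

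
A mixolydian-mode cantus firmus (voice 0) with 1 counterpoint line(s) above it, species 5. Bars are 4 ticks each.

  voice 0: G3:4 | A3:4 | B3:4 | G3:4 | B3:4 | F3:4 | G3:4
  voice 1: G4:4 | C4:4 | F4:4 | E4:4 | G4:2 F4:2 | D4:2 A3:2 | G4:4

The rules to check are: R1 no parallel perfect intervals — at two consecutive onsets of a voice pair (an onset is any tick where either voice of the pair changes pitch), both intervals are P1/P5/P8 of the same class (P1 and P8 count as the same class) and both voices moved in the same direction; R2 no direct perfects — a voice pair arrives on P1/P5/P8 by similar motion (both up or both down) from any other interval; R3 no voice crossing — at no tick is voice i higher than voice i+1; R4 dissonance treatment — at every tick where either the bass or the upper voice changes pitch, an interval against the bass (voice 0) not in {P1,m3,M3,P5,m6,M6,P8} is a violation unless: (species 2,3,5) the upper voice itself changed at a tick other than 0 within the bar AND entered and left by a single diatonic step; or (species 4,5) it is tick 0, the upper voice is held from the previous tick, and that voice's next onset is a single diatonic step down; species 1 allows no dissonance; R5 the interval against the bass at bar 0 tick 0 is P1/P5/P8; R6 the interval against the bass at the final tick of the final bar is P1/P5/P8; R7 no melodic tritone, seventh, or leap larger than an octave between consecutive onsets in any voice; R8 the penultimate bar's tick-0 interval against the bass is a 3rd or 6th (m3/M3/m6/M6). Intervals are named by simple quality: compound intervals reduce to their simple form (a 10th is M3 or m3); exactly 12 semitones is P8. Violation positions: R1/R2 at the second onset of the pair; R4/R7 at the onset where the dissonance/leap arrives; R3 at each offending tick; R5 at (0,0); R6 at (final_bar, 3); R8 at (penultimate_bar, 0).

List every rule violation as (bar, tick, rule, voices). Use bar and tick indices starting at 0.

(2, 0, R4, (0, 1))
(4, 2, R4, (0, 1))
(5, 0, R7, (0,))
(6, 0, R2, (0, 1))
(6, 0, R7, (1,))

bar 0: v0=G3 v1=G4 downbeat P8
bar 1: v0=A3 v1=C4 downbeat m3
bar 2: v0=B3 v1=F4 downbeat TT
bar 3: v0=G3 v1=E4 downbeat M6
bar 4: v0=B3 v1=G4 downbeat m6
bar 5: v0=F3 v1=D4 downbeat M6
bar 6: v0=G3 v1=G4 downbeat P8
  -> R4 @ bar 2 tick 0 v(0, 1): B3/F4 TT untreated
  -> R4 @ bar 4 tick 2 v(0, 1): B3/F4 TT untreated
  -> R7 @ bar 5 tick 0 v(0,): B3->F3 leap 6st
  -> R2 @ bar 6 tick 0 v(0, 1): F3/A3 M3 -> G3/G4 P8 similar
  -> R7 @ bar 6 tick 0 v(1,): A3->G4 leap 10st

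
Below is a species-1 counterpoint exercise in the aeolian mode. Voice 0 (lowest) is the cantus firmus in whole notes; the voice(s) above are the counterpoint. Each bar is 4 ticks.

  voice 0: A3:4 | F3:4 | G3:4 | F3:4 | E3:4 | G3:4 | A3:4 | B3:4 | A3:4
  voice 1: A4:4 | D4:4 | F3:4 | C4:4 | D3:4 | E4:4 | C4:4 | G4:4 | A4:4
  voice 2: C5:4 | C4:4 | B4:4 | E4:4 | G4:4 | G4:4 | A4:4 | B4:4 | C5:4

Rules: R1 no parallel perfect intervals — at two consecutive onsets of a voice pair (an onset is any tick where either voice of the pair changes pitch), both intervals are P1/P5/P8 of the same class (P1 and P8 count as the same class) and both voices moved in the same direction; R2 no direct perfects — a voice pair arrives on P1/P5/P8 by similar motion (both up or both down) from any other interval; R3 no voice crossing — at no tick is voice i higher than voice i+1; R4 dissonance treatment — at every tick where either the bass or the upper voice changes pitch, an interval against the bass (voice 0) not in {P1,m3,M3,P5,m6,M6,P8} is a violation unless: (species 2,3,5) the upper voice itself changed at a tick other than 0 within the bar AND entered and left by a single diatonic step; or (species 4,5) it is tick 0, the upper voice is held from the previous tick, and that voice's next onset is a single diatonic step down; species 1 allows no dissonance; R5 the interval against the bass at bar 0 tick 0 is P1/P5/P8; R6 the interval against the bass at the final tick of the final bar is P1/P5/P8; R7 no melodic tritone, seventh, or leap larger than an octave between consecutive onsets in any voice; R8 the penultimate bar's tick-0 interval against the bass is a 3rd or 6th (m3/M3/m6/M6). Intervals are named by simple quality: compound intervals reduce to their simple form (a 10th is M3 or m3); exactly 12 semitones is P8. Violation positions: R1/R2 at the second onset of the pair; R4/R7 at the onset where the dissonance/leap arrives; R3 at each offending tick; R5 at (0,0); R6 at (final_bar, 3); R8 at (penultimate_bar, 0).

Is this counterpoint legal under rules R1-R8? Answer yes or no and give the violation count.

bar 0: v0=A3 v1=A4 v2=C5 (m3)
bar 1: v0=F3 v1=D4 v2=C4 (P5)
bar 2: v0=G3 v1=F3 v2=B4 (M3)
bar 3: v0=F3 v1=C4 v2=E4 (M7)
bar 4: v0=E3 v1=D3 v2=G4 (m3)
bar 5: v0=G3 v1=E4 v2=G4 (P8)
bar 6: v0=A3 v1=C4 v2=A4 (P8)
bar 7: v0=B3 v1=G4 v2=B4 (P8)
bar 8: v0=A3 v1=A4 v2=C5 (m3)
  R5 @ bar0.0: opens on m3
  R2 @ bar1.0: A3/C5 m3 -> F3/C4 P5 similar
  R3 @ bar1.0: D4 above C4
  R3 @ bar1.1: D4 above C4
  R3 @ bar1.2: D4 above C4
  R3 @ bar1.3: D4 above C4
  R3 @ bar2.0: G3 above F3
  R4 @ bar2.0: G3/F3 M2 untreated
  R7 @ bar2.0: C4->B4 leap 11st
  R3 @ bar2.1: G3 above F3
  R3 @ bar2.2: G3 above F3
  R3 @ bar2.3: G3 above F3
  R4 @ bar3.0: F3/E4 M7 untreated
  R3 @ bar4.0: E3 above D3
  R4 @ bar4.0: E3/D3 M2 untreated
  R7 @ bar4.0: C4->D3 leap 10st
  R3 @ bar4.1: E3 above D3
  R3 @ bar4.2: E3 above D3
  R3 @ bar4.3: E3 above D3
  R7 @ bar5.0: D3->E4 leap 14st
  R1 @ bar6.0: G3/G4 P8 -> A3/A4 P8 similar
  R1 @ bar7.0: A3/A4 P8 -> B3/B4 P8 similar
  R8 @ bar7.0: penult P8 not 3rd/6th
  R6 @ bar8.3: closes on m3

No (24 violations)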